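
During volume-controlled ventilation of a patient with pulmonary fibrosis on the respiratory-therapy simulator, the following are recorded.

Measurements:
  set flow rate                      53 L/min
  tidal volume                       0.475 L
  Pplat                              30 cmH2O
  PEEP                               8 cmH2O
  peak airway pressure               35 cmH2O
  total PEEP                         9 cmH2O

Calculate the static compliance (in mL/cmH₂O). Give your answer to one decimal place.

End-expiratory occlusion gives total PEEP = 9 cmH2O (intrinsic PEEP = 9 − 8 = 1). Use total PEEP for the elastic gradient.
Cstat = Vt / (Pplat − PEEPtotal) = 475 / (30 − 9) = 475 / 21.0 = 22.619 mL/cmH2O.

22.6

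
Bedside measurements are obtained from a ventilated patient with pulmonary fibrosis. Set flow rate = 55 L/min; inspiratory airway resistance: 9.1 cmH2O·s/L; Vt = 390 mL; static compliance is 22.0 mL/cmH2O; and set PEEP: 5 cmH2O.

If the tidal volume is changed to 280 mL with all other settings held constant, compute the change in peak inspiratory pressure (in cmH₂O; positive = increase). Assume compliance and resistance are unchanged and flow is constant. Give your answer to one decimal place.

-5.0

PIP = Vt/C + R·V̇ + PEEP (constant-flow equation of motion).
Only the elastic term changes: ΔPIP = ΔVt / C = (280 − 390) / 22.0 = -5.0 cmH2O.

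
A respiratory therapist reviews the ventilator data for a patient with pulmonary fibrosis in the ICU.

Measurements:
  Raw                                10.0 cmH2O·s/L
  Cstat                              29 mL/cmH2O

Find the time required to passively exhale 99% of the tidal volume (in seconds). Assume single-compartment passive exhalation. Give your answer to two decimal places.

τ = R × C = 10.0 × 29 mL/cmH2O = 10.0 × 0.029 L/cmH2O = 0.29 s.
Exhaled fraction f = 1 − e^(−t/τ) → t = −τ·ln(1 − f) = −0.29·ln(0.01) = 1.335 s.

1.34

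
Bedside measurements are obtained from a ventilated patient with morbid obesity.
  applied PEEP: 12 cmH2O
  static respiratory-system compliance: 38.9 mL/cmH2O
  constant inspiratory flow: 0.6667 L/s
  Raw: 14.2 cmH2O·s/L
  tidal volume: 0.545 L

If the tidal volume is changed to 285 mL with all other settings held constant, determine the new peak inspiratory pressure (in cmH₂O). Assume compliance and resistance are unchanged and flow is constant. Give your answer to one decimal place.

PIP = Vt/C + R·V̇ + PEEP (constant-flow equation of motion).
Only the elastic term changes: ΔPIP = ΔVt / C = (285 − 545) / 38.9 = -6.684 cmH2O.
Original PIP = 545/38.9 + 14.2×0.6667 + 12 = 35.477 cmH2O; new PIP = 35.477 + (-6.684) = 28.793 cmH2O.

28.8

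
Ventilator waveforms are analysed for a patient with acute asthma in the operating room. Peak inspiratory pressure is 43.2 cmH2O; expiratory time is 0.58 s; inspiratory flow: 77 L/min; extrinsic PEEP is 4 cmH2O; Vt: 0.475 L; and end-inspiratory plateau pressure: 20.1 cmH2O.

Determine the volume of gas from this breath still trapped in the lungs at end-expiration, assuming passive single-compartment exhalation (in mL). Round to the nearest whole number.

Flow: 77 L/min ÷ 60 = 1.2833 L/s.
R = (PIP − Pplat)/V̇ = (43.2 − 20.1) / 1.2833 = 23.1/1.2833 = 18.0 cmH2O·s/L.
C = Vt/(Pplat − PEEP) = 475.0 / (20.1 − 4) = 475.0/16.1 = 29.503 mL/cmH2O.
τ = R × C = 18.0 × 0.0295 L/cmH2O = 0.531 s.
Fraction remaining = e^(−Te/τ) = e^(−0.58/0.531) = 0.3355.
Trapped volume = 475.0 × 0.3355 = 159.36 mL.

159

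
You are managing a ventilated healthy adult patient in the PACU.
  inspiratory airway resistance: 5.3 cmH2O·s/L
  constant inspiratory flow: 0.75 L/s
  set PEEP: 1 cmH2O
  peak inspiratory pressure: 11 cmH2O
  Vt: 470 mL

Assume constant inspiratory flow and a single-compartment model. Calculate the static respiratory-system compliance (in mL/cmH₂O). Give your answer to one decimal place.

78.0

Equation of motion (constant flow): PIP = Vt/C + R·V̇ + PEEP.
Vt/C = PIP − R·V̇ − PEEP = 11 − 5.3×0.75 − 1 = 11 − 3.975 − 1 = 6.025 cmH2O.
C = Vt / 6.025 = 470 / 6.025 = 78.008 mL/cmH2O.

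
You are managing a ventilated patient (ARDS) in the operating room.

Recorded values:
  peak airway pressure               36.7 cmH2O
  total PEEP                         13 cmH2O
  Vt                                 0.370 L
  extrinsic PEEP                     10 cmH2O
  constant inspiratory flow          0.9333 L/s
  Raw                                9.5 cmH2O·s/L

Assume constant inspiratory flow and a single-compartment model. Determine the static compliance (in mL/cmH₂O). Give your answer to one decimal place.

24.9

Total PEEP = 13 cmH2O (set 10 + intrinsic 3); this is the baseline alveolar pressure.
Equation of motion (constant flow): PIP = Vt/C + R·V̇ + PEEP.
Vt/C = PIP − R·V̇ − PEEP = 36.7 − 9.5×0.9333 − 13 = 36.7 − 8.866 − 13 = 14.834 cmH2O.
C = Vt / 14.834 = 370 / 14.834 = 24.943 mL/cmH2O.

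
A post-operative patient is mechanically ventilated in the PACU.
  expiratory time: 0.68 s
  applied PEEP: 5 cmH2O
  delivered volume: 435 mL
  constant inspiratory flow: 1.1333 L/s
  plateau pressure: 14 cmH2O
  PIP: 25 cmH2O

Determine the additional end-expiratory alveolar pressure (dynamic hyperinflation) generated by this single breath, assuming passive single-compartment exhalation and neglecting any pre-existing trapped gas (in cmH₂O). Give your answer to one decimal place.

2.1

R = (PIP − Pplat)/V̇ = (25 − 14) / 1.1333 = 11.0/1.1333 = 9.706 cmH2O·s/L.
C = Vt/(Pplat − PEEP) = 435.0 / (14 − 5) = 435.0/9.0 = 48.333 mL/cmH2O.
τ = R × C = 9.706 × 0.04833 L/cmH2O = 0.4691 s.
Fraction remaining = e^(−Te/τ) = e^(−0.68/0.4691) = 0.2347; trapped volume = 435.0 × 0.2347 = 102.09 mL.
Additional alveolar pressure from trapping ≈ V_trapped / C = 102.09 / 48.333 = 2.112 cmH2O.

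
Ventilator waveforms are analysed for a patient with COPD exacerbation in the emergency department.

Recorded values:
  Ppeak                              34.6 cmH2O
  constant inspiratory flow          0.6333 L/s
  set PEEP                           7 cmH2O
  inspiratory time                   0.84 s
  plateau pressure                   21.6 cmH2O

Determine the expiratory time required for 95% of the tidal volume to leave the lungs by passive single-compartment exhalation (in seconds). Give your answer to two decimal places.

Vt = flow × Ti = 0.6333 L/s × 0.84 s × 1000 mL/L = 531.97 mL.
R = (PIP − Pplat)/V̇ = (34.6 − 21.6) / 0.6333 = 13.0/0.6333 = 20.527 cmH2O·s/L.
C = Vt/(Pplat − PEEP) = 531.97 / (21.6 − 7) = 531.97/14.6 = 36.436 mL/cmH2O.
τ = R × C = 20.527 × 0.03644 L/cmH2O = 0.748 s.
t = −τ·ln(1 − 0.95) = −0.748·ln(0.05) = 2.241 s.

2.24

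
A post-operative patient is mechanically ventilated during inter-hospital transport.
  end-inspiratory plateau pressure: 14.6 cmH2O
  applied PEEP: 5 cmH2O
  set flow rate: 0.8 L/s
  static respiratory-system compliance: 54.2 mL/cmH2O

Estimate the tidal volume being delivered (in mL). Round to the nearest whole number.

520

Vt = Cstat × (Pplat − PEEP) = 54.2 × (14.6 − 5) = 54.2 × 9.6 = 520.32 mL.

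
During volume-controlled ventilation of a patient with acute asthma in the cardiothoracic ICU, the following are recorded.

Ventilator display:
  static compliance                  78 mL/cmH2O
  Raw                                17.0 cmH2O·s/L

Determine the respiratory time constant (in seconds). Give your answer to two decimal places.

τ = R × C = 17.0 × 78 mL/cmH2O = 17.0 × 0.078 L/cmH2O = 1.326 s.

1.33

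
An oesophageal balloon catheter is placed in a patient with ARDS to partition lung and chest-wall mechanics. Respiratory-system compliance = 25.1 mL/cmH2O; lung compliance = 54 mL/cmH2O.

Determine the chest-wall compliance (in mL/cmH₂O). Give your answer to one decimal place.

1/Ccw = 1/Crs − 1/CL.
1/Ccw = 1/25.1 − 1/54 = 0.02132.
Ccw = 46.904 mL/cmH2O.

46.9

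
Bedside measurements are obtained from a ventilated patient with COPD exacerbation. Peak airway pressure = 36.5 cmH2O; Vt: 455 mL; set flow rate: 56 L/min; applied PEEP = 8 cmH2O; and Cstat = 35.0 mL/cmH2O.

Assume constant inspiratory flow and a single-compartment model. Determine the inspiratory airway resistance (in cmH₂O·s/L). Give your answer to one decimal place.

16.6

Flow: 56 L/min ÷ 60 = 0.9333 L/s.
Equation of motion (constant flow): PIP = Vt/C + R·V̇ + PEEP.
R·V̇ = PIP − Vt/C − PEEP = 36.5 − 455/35.0 − 8 = 36.5 − 13.0 − 8 = 15.5 cmH2O.
R = 15.5 / 0.9333 = 16.608 cmH2O·s/L.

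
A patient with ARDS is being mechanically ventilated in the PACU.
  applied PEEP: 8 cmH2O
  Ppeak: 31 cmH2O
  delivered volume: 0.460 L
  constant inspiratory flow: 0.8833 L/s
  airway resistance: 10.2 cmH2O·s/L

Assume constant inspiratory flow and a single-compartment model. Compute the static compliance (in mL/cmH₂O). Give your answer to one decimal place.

Equation of motion (constant flow): PIP = Vt/C + R·V̇ + PEEP.
Vt/C = PIP − R·V̇ − PEEP = 31 − 10.2×0.8833 − 8 = 31 − 9.01 − 8 = 13.99 cmH2O.
C = Vt / 13.99 = 460 / 13.99 = 32.881 mL/cmH2O.

32.9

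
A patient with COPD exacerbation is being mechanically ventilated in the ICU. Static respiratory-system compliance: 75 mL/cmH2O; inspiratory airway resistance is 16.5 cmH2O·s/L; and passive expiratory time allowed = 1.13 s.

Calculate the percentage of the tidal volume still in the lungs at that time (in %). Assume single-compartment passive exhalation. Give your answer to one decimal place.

40.1

τ = R × C = 16.5 × 75 mL/cmH2O = 16.5 × 0.075 L/cmH2O = 1.238 s.
Passive exhalation: V(t)/V₀ = e^(−t/τ) = e^(−1.13/1.238) = 0.4014.
Fraction remaining = 0.4014 → 40.14%.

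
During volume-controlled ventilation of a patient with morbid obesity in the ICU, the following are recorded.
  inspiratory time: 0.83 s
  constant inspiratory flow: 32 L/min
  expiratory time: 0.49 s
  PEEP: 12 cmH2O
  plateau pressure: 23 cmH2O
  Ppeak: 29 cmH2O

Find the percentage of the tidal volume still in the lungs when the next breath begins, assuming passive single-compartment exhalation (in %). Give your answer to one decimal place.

Flow: 32 L/min ÷ 60 = 0.5333 L/s.
Vt = flow × Ti = 0.5333 L/s × 0.83 s × 1000 mL/L = 442.64 mL.
R = (PIP − Pplat)/V̇ = (29 − 23) / 0.5333 = 6.0/0.5333 = 11.251 cmH2O·s/L.
C = Vt/(Pplat − PEEP) = 442.64 / (23 − 12) = 442.64/11.0 = 40.24 mL/cmH2O.
τ = R × C = 11.251 × 0.04024 L/cmH2O = 0.4527 s.
Fraction remaining at end-expiration = e^(−Te/τ) = e^(−0.49/0.4527) = 0.3388 → 33.88%.

33.9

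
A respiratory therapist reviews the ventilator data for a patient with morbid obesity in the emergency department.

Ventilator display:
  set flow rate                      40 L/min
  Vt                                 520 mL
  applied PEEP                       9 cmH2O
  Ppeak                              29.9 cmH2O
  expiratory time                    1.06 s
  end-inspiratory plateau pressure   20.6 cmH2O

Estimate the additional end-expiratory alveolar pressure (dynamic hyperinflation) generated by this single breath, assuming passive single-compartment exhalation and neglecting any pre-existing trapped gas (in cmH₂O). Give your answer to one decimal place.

Flow: 40 L/min ÷ 60 = 0.6667 L/s.
R = (PIP − Pplat)/V̇ = (29.9 − 20.6) / 0.6667 = 9.3/0.6667 = 13.949 cmH2O·s/L.
C = Vt/(Pplat − PEEP) = 520.0 / (20.6 − 9) = 520.0/11.6 = 44.828 mL/cmH2O.
τ = R × C = 13.949 × 0.04483 L/cmH2O = 0.6253 s.
Fraction remaining = e^(−Te/τ) = e^(−1.06/0.6253) = 0.1836; trapped volume = 520.0 × 0.1836 = 95.472 mL.
Additional alveolar pressure from trapping ≈ V_trapped / C = 95.472 / 44.828 = 2.13 cmH2O.

2.1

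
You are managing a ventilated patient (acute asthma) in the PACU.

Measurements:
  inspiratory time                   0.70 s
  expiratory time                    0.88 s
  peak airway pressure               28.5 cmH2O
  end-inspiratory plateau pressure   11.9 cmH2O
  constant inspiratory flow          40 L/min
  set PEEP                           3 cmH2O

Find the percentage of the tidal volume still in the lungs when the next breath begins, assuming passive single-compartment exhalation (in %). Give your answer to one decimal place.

51.0

Flow: 40 L/min ÷ 60 = 0.6667 L/s.
Vt = flow × Ti = 0.6667 L/s × 0.70 s × 1000 mL/L = 466.69 mL.
R = (PIP − Pplat)/V̇ = (28.5 − 11.9) / 0.6667 = 16.6/0.6667 = 24.899 cmH2O·s/L.
C = Vt/(Pplat − PEEP) = 466.69 / (11.9 − 3) = 466.69/8.9 = 52.437 mL/cmH2O.
τ = R × C = 24.899 × 0.05244 L/cmH2O = 1.306 s.
Fraction remaining at end-expiration = e^(−Te/τ) = e^(−0.88/1.306) = 0.5098 → 50.98%.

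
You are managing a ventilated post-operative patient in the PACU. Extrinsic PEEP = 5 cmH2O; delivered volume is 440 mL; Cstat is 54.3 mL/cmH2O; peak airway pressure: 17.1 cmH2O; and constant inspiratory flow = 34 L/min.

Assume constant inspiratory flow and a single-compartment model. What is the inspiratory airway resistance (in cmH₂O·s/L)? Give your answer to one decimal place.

7.1

Flow: 34 L/min ÷ 60 = 0.5667 L/s.
Equation of motion (constant flow): PIP = Vt/C + R·V̇ + PEEP.
R·V̇ = PIP − Vt/C − PEEP = 17.1 − 440/54.3 − 5 = 17.1 − 8.103 − 5 = 3.997 cmH2O.
R = 3.997 / 0.5667 = 7.053 cmH2O·s/L.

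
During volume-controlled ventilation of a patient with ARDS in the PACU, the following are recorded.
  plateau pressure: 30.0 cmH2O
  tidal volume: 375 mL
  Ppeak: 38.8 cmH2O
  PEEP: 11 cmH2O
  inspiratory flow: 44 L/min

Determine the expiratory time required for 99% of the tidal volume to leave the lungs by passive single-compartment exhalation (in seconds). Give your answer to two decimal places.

1.09

Flow: 44 L/min ÷ 60 = 0.7333 L/s.
R = (PIP − Pplat)/V̇ = (38.8 − 30.0) / 0.7333 = 8.8/0.7333 = 12.001 cmH2O·s/L.
C = Vt/(Pplat − PEEP) = 375.0 / (30.0 − 11) = 375.0/19.0 = 19.737 mL/cmH2O.
τ = R × C = 12.001 × 0.01974 L/cmH2O = 0.2369 s.
t = −τ·ln(1 − 0.99) = −0.2369·ln(0.01) = 1.091 s.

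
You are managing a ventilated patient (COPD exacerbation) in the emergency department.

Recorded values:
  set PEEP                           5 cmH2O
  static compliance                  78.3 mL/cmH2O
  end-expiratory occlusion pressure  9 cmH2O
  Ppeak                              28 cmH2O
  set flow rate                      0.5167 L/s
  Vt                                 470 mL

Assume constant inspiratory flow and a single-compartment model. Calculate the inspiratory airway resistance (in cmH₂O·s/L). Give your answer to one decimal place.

Total PEEP = 9 cmH2O (set 5 + intrinsic 4); this is the baseline alveolar pressure.
Equation of motion (constant flow): PIP = Vt/C + R·V̇ + PEEP.
R·V̇ = PIP − Vt/C − PEEP = 28 − 470/78.3 − 9 = 28 − 6.003 − 9 = 12.997 cmH2O.
R = 12.997 / 0.5167 = 25.154 cmH2O·s/L.

25.2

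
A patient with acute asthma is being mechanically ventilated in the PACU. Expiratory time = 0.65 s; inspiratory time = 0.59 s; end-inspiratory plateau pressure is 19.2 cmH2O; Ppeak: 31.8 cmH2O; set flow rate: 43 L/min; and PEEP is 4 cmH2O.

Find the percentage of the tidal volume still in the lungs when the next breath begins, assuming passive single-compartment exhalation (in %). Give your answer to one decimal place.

26.5

Flow: 43 L/min ÷ 60 = 0.7167 L/s.
Vt = flow × Ti = 0.7167 L/s × 0.59 s × 1000 mL/L = 422.85 mL.
R = (PIP − Pplat)/V̇ = (31.8 − 19.2) / 0.7167 = 12.6/0.7167 = 17.581 cmH2O·s/L.
C = Vt/(Pplat − PEEP) = 422.85 / (19.2 − 4) = 422.85/15.2 = 27.819 mL/cmH2O.
τ = R × C = 17.581 × 0.02782 L/cmH2O = 0.4891 s.
Fraction remaining at end-expiration = e^(−Te/τ) = e^(−0.65/0.4891) = 0.2647 → 26.47%.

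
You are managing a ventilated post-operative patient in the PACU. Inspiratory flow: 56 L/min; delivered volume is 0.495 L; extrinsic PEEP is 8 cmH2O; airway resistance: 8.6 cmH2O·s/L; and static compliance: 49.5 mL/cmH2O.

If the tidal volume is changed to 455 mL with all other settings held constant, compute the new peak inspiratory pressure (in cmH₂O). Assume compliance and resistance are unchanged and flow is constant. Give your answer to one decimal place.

Flow: 56 L/min ÷ 60 = 0.9333 L/s.
PIP = Vt/C + R·V̇ + PEEP (constant-flow equation of motion).
Only the elastic term changes: ΔPIP = ΔVt / C = (455 − 495) / 49.5 = -0.8081 cmH2O.
Original PIP = 495/49.5 + 8.6×0.9333 + 8 = 26.026 cmH2O; new PIP = 26.026 + (-0.8081) = 25.218 cmH2O.

25.2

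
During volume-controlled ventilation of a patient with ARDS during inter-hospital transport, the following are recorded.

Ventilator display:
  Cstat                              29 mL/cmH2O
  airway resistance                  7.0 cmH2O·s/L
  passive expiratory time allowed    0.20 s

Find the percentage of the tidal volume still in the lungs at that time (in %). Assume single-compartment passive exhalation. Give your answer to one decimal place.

τ = R × C = 7.0 × 29 mL/cmH2O = 7.0 × 0.029 L/cmH2O = 0.203 s.
Passive exhalation: V(t)/V₀ = e^(−t/τ) = e^(−0.20/0.203) = 0.3734.
Fraction remaining = 0.3734 → 37.34%.

37.3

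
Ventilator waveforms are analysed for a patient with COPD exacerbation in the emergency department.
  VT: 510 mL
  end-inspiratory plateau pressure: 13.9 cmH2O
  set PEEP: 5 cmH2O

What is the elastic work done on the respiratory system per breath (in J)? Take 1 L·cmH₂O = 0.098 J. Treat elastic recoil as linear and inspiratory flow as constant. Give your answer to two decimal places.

Elastic work ≈ ½ × (Pplat − PEEP) × Vt = 0.5 × (13.9 − 5) × 0.510 L = 0.5 × 8.9 × 0.510 = 2.27 L·cmH2O.
× 0.098 J/(L·cmH2O) → 0.2225 J.

0.22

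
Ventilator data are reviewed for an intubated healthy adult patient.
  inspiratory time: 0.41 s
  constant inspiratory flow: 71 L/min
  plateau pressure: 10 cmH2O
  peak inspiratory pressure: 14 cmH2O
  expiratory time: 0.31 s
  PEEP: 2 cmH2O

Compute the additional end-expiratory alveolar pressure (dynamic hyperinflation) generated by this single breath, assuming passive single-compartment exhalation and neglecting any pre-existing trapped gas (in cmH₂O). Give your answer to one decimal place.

Flow: 71 L/min ÷ 60 = 1.1833 L/s.
Vt = flow × Ti = 1.1833 L/s × 0.41 s × 1000 mL/L = 485.15 mL.
R = (PIP − Pplat)/V̇ = (14 − 10) / 1.1833 = 4.0/1.1833 = 3.38 cmH2O·s/L.
C = Vt/(Pplat − PEEP) = 485.15 / (10 − 2) = 485.15/8.0 = 60.644 mL/cmH2O.
τ = R × C = 3.38 × 0.06064 L/cmH2O = 0.205 s.
Fraction remaining = e^(−Te/τ) = e^(−0.31/0.205) = 0.2204; trapped volume = 485.15 × 0.2204 = 106.93 mL.
Additional alveolar pressure from trapping ≈ V_trapped / C = 106.93 / 60.644 = 1.763 cmH2O.

1.8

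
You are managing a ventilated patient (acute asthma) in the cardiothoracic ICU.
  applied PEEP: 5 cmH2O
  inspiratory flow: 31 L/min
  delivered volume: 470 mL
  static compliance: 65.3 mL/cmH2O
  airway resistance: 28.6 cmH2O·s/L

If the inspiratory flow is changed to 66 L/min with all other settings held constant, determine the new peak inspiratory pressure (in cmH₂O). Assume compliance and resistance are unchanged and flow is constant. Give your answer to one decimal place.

43.7

Flow: 31 L/min ÷ 60 = 0.5167 L/s.
New flow: 66 L/min ÷ 60 = 1.1 L/s.
PIP = Vt/C + R·V̇ + PEEP (constant-flow equation of motion).
Only the resistive term changes: ΔPIP = R × ΔV̇ = 28.6 × (1.1 − 0.5167) = 28.6 × 0.5833 = 16.682 cmH2O.
Original PIP = 470/65.3 + 28.6×0.5167 + 5 = 26.975 cmH2O; new PIP = 26.975 + (16.682) = 43.657 cmH2O.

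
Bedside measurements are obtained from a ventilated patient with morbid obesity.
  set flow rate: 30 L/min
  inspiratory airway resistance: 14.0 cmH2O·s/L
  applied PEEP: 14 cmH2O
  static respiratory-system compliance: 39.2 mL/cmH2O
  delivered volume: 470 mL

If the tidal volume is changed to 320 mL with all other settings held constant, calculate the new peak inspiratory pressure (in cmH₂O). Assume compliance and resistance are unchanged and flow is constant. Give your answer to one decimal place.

29.2

Flow: 30 L/min ÷ 60 = 0.5 L/s.
PIP = Vt/C + R·V̇ + PEEP (constant-flow equation of motion).
Only the elastic term changes: ΔPIP = ΔVt / C = (320 − 470) / 39.2 = -3.827 cmH2O.
Original PIP = 470/39.2 + 14.0×0.5 + 14 = 32.99 cmH2O; new PIP = 32.99 + (-3.827) = 29.163 cmH2O.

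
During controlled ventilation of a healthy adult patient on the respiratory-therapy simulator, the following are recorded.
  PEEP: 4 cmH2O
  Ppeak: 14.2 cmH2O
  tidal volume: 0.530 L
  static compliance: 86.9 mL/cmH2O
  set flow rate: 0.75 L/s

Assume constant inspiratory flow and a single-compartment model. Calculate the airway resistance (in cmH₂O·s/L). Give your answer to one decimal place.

5.5

Equation of motion (constant flow): PIP = Vt/C + R·V̇ + PEEP.
R·V̇ = PIP − Vt/C − PEEP = 14.2 − 530/86.9 − 4 = 14.2 − 6.099 − 4 = 4.101 cmH2O.
R = 4.101 / 0.75 = 5.468 cmH2O·s/L.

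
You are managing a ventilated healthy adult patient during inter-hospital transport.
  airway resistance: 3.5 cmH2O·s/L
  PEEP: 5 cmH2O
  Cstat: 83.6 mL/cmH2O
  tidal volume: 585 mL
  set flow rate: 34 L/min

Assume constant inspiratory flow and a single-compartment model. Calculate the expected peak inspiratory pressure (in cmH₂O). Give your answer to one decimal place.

Flow: 34 L/min ÷ 60 = 0.5667 L/s.
Equation of motion (constant flow): PIP = Vt/C + R·V̇ + PEEP.
PIP = 585/83.6 + 3.5×0.5667 + 5 = 6.998 + 1.983 + 5 = 13.981 cmH2O.

14.0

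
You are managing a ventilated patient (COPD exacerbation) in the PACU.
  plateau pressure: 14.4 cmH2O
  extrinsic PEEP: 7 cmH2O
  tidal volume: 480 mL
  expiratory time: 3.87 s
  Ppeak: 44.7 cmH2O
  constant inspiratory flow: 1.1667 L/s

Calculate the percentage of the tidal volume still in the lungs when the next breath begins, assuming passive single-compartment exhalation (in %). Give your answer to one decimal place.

R = (PIP − Pplat)/V̇ = (44.7 − 14.4) / 1.1667 = 30.3/1.1667 = 25.971 cmH2O·s/L.
C = Vt/(Pplat − PEEP) = 480.0 / (14.4 − 7) = 480.0/7.4 = 64.865 mL/cmH2O.
τ = R × C = 25.971 × 0.06487 L/cmH2O = 1.685 s.
Fraction remaining at end-expiration = e^(−Te/τ) = e^(−3.87/1.685) = 0.1006 → 10.06%.

10.1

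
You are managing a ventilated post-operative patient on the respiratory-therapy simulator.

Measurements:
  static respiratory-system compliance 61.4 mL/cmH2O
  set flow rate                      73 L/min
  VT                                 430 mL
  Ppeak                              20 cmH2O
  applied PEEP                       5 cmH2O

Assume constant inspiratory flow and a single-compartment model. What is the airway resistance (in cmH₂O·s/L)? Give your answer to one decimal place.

6.6

Flow: 73 L/min ÷ 60 = 1.2167 L/s.
Equation of motion (constant flow): PIP = Vt/C + R·V̇ + PEEP.
R·V̇ = PIP − Vt/C − PEEP = 20 − 430/61.4 − 5 = 20 − 7.003 − 5 = 7.997 cmH2O.
R = 7.997 / 1.2167 = 6.573 cmH2O·s/L.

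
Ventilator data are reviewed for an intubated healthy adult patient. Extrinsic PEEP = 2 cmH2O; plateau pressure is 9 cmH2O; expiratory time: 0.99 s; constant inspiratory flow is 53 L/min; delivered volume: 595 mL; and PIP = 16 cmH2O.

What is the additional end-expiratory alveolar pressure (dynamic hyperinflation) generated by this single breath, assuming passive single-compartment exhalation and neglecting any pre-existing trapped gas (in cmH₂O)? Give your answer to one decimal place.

1.6

Flow: 53 L/min ÷ 60 = 0.8833 L/s.
R = (PIP − Pplat)/V̇ = (16 − 9) / 0.8833 = 7.0/0.8833 = 7.925 cmH2O·s/L.
C = Vt/(Pplat − PEEP) = 595.0 / (9 − 2) = 595.0/7.0 = 85.0 mL/cmH2O.
τ = R × C = 7.925 × 0.085 L/cmH2O = 0.6736 s.
Fraction remaining = e^(−Te/τ) = e^(−0.99/0.6736) = 0.23; trapped volume = 595.0 × 0.23 = 136.85 mL.
Additional alveolar pressure from trapping ≈ V_trapped / C = 136.85 / 85.0 = 1.61 cmH2O.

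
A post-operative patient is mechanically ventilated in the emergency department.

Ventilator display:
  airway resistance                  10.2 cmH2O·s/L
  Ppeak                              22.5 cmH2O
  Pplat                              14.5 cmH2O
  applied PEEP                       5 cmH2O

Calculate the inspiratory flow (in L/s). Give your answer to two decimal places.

flow = (PIP − Pplat) / Raw = 8.0 / 10.2 = 0.7843 L/s.

0.78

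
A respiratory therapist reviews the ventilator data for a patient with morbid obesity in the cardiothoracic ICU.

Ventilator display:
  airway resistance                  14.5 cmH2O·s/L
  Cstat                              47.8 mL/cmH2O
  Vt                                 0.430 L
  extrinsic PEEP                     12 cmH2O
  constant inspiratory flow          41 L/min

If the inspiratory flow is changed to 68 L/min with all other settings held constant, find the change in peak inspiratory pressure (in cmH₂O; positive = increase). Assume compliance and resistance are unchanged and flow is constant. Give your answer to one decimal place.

6.5

Flow: 41 L/min ÷ 60 = 0.6833 L/s.
New flow: 68 L/min ÷ 60 = 1.1333 L/s.
PIP = Vt/C + R·V̇ + PEEP (constant-flow equation of motion).
Only the resistive term changes: ΔPIP = R × ΔV̇ = 14.5 × (1.1333 − 0.6833) = 14.5 × 0.45 = 6.525 cmH2O.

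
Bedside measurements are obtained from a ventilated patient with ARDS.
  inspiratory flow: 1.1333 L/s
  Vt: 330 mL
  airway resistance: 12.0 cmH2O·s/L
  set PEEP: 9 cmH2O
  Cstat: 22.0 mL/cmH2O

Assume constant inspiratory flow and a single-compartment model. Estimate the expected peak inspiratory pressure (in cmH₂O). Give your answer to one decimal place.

Equation of motion (constant flow): PIP = Vt/C + R·V̇ + PEEP.
PIP = 330/22.0 + 12.0×1.1333 + 9 = 15.0 + 13.6 + 9 = 37.6 cmH2O.

37.6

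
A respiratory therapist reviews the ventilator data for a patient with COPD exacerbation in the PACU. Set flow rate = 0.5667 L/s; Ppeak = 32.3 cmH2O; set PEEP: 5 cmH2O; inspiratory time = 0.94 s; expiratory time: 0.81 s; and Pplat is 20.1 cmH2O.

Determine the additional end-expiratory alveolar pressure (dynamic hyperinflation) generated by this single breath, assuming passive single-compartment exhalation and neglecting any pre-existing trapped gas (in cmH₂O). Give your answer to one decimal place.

5.2

Vt = flow × Ti = 0.5667 L/s × 0.94 s × 1000 mL/L = 532.7 mL.
R = (PIP − Pplat)/V̇ = (32.3 − 20.1) / 0.5667 = 12.2/0.5667 = 21.528 cmH2O·s/L.
C = Vt/(Pplat − PEEP) = 532.7 / (20.1 − 5) = 532.7/15.1 = 35.278 mL/cmH2O.
τ = R × C = 21.528 × 0.03528 L/cmH2O = 0.7595 s.
Fraction remaining = e^(−Te/τ) = e^(−0.81/0.7595) = 0.3442; trapped volume = 532.7 × 0.3442 = 183.36 mL.
Additional alveolar pressure from trapping ≈ V_trapped / C = 183.36 / 35.278 = 5.198 cmH2O.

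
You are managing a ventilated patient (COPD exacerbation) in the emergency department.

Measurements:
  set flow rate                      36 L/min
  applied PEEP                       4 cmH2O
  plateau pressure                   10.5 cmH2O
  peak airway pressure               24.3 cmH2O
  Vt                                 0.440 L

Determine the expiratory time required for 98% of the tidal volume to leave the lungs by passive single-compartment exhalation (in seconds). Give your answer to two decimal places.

Flow: 36 L/min ÷ 60 = 0.6 L/s.
R = (PIP − Pplat)/V̇ = (24.3 − 10.5) / 0.6 = 13.8/0.6 = 23.0 cmH2O·s/L.
C = Vt/(Pplat − PEEP) = 440.0 / (10.5 − 4) = 440.0/6.5 = 67.692 mL/cmH2O.
τ = R × C = 23.0 × 0.06769 L/cmH2O = 1.557 s.
t = −τ·ln(1 − 0.98) = −1.557·ln(0.02) = 6.091 s.

6.09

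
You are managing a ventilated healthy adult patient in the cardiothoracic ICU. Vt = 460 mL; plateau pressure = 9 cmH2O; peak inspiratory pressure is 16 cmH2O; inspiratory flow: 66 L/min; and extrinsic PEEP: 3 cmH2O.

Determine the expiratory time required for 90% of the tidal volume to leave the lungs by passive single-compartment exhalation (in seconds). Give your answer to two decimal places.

1.12

Flow: 66 L/min ÷ 60 = 1.1 L/s.
R = (PIP − Pplat)/V̇ = (16 − 9) / 1.1 = 7.0/1.1 = 6.364 cmH2O·s/L.
C = Vt/(Pplat − PEEP) = 460.0 / (9 − 3) = 460.0/6.0 = 76.667 mL/cmH2O.
τ = R × C = 6.364 × 0.07667 L/cmH2O = 0.4879 s.
t = −τ·ln(1 − 0.90) = −0.4879·ln(0.1) = 1.123 s.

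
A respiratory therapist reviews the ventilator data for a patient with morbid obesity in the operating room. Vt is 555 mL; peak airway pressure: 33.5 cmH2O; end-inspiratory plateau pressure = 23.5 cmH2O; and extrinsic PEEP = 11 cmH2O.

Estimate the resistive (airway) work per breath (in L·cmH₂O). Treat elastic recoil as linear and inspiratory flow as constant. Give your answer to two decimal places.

5.55

With constant inspiratory flow the resistive pressure is constant at PIP − Pplat = 33.5 − 23.5 = 10.0 cmH2O, so resistive work = 10.0 × 0.555 = 5.55 L·cmH2O.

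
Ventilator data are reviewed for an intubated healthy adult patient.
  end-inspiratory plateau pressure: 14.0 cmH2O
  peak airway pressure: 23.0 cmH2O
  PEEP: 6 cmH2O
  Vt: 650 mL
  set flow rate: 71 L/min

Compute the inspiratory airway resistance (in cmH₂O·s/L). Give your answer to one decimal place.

Flow: 71 L/min ÷ 60 = 1.1833 L/s.
Raw = (PIP − Pplat) / flow = (23.0 − 14.0) / 1.1833 = 9.0 / 1.1833 = 7.606 cmH2O·s/L.

7.6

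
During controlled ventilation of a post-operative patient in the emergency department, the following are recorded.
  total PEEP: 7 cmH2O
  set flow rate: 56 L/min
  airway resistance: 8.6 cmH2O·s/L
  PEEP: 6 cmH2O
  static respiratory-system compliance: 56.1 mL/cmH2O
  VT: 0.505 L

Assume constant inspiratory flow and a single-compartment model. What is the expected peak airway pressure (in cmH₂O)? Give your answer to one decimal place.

Flow: 56 L/min ÷ 60 = 0.9333 L/s.
Total PEEP = 7 cmH2O (set 6 + intrinsic 1); this is the baseline alveolar pressure.
Equation of motion (constant flow): PIP = Vt/C + R·V̇ + PEEP.
PIP = 505/56.1 + 8.6×0.9333 + 7 = 9.002 + 8.026 + 7 = 24.028 cmH2O.

24.0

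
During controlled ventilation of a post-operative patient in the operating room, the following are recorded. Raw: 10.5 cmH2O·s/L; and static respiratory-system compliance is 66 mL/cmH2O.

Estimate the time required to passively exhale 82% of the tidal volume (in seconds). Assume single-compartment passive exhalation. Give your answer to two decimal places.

1.19

τ = R × C = 10.5 × 66 mL/cmH2O = 10.5 × 0.066 L/cmH2O = 0.693 s.
Exhaled fraction f = 1 − e^(−t/τ) → t = −τ·ln(1 − f) = −0.693·ln(0.18) = 1.188 s.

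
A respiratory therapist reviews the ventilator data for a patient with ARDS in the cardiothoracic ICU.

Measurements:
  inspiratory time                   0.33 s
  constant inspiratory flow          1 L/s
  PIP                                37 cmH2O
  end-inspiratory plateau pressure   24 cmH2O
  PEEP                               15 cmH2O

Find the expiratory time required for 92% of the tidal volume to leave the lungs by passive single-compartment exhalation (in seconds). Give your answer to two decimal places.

1.20

Vt = flow × Ti = 1 L/s × 0.33 s × 1000 mL/L = 330.0 mL.
R = (PIP − Pplat)/V̇ = (37 − 24) / 1 = 13.0/1 = 13.0 cmH2O·s/L.
C = Vt/(Pplat − PEEP) = 330.0 / (24 − 15) = 330.0/9.0 = 36.667 mL/cmH2O.
τ = R × C = 13.0 × 0.03667 L/cmH2O = 0.4767 s.
t = −τ·ln(1 − 0.92) = −0.4767·ln(0.08) = 1.204 s.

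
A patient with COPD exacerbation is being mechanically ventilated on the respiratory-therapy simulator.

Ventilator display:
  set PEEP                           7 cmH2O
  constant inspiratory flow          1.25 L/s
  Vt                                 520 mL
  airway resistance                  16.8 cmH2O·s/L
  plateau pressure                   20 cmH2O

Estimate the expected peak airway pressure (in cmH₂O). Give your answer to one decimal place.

41.0

PIP = Pplat + Raw × flow = 20 + 16.8 × 1.25 = 20 + 21.0 = 41.0 cmH2O.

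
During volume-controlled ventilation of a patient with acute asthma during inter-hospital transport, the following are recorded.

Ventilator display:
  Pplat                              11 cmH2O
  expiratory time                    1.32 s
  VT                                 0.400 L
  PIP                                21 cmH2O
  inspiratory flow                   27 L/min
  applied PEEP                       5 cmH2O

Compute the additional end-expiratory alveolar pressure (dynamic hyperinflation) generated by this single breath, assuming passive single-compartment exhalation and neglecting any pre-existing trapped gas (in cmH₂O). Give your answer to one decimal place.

2.5

Flow: 27 L/min ÷ 60 = 0.45 L/s.
R = (PIP − Pplat)/V̇ = (21 − 11) / 0.45 = 10.0/0.45 = 22.222 cmH2O·s/L.
C = Vt/(Pplat − PEEP) = 400.0 / (11 − 5) = 400.0/6.0 = 66.667 mL/cmH2O.
τ = R × C = 22.222 × 0.06667 L/cmH2O = 1.482 s.
Fraction remaining = e^(−Te/τ) = e^(−1.32/1.482) = 0.4104; trapped volume = 400.0 × 0.4104 = 164.16 mL.
Additional alveolar pressure from trapping ≈ V_trapped / C = 164.16 / 66.667 = 2.462 cmH2O.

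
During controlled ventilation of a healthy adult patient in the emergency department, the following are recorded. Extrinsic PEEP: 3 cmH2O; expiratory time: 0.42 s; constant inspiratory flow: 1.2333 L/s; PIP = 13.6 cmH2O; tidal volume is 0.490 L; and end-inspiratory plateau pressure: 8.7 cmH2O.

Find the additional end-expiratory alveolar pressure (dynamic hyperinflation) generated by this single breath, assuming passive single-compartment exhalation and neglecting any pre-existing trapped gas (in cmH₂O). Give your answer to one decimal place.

R = (PIP − Pplat)/V̇ = (13.6 − 8.7) / 1.2333 = 4.9/1.2333 = 3.973 cmH2O·s/L.
C = Vt/(Pplat − PEEP) = 490.0 / (8.7 − 3) = 490.0/5.7 = 85.965 mL/cmH2O.
τ = R × C = 3.973 × 0.08597 L/cmH2O = 0.3416 s.
Fraction remaining = e^(−Te/τ) = e^(−0.42/0.3416) = 0.2924; trapped volume = 490.0 × 0.2924 = 143.28 mL.
Additional alveolar pressure from trapping ≈ V_trapped / C = 143.28 / 85.965 = 1.667 cmH2O.

1.7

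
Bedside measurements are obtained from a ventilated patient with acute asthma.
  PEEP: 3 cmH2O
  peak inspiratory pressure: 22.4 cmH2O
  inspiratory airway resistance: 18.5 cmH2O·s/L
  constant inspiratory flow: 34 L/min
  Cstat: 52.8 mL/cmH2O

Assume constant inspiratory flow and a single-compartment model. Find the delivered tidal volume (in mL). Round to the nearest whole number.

Flow: 34 L/min ÷ 60 = 0.5667 L/s.
Equation of motion (constant flow): PIP = Vt/C + R·V̇ + PEEP.
Vt/C = PIP − R·V̇ − PEEP = 22.4 − 10.484 − 3 = 8.916 cmH2O.
Vt = C × 8.916 = 52.8 × 8.916 = 470.76 mL.

471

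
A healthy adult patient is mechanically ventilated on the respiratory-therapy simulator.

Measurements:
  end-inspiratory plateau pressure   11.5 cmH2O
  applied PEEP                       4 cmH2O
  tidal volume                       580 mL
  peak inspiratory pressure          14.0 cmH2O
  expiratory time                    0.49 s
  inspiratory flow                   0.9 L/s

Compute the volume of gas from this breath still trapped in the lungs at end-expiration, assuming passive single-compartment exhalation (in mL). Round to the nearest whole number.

59

R = (PIP − Pplat)/V̇ = (14.0 − 11.5) / 0.9 = 2.5/0.9 = 2.778 cmH2O·s/L.
C = Vt/(Pplat − PEEP) = 580.0 / (11.5 − 4) = 580.0/7.5 = 77.333 mL/cmH2O.
τ = R × C = 2.778 × 0.07733 L/cmH2O = 0.2148 s.
Fraction remaining = e^(−Te/τ) = e^(−0.49/0.2148) = 0.1022.
Trapped volume = 580.0 × 0.1022 = 59.276 mL.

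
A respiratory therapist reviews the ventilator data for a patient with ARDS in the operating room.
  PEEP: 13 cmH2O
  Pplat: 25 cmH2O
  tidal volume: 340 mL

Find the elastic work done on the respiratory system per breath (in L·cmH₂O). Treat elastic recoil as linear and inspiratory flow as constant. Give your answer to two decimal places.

2.04

Elastic work ≈ ½ × (Pplat − PEEP) × Vt = 0.5 × (25 − 13) × 0.340 L = 0.5 × 12.0 × 0.340 = 2.04 L·cmH2O.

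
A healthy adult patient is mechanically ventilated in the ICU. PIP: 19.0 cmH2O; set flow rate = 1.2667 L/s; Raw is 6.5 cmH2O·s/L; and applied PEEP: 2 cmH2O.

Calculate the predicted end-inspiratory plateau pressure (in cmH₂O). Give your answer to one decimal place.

10.8

Pplat = PIP − Raw × flow = 19.0 − 6.5 × 1.2667 = 19.0 − 8.234 = 10.766 cmH2O.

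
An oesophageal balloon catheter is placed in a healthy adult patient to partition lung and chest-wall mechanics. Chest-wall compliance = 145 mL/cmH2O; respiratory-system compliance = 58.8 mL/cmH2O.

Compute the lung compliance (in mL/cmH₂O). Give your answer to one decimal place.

98.9

1/CL = 1/Crs − 1/Ccw.
1/CL = 1/58.8 − 1/145 = 0.01011.
CL = 98.912 mL/cmH2O.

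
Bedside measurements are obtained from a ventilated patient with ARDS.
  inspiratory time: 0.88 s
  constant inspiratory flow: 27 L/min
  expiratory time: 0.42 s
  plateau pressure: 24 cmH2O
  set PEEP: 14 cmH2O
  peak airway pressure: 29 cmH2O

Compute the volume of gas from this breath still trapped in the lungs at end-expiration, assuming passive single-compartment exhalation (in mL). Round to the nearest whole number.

152

Flow: 27 L/min ÷ 60 = 0.45 L/s.
Vt = flow × Ti = 0.45 L/s × 0.88 s × 1000 mL/L = 396.0 mL.
R = (PIP − Pplat)/V̇ = (29 − 24) / 0.45 = 5.0/0.45 = 11.111 cmH2O·s/L.
C = Vt/(Pplat − PEEP) = 396.0 / (24 − 14) = 396.0/10.0 = 39.6 mL/cmH2O.
τ = R × C = 11.111 × 0.0396 L/cmH2O = 0.44 s.
Fraction remaining = e^(−Te/τ) = e^(−0.42/0.44) = 0.385.
Trapped volume = 396.0 × 0.385 = 152.46 mL.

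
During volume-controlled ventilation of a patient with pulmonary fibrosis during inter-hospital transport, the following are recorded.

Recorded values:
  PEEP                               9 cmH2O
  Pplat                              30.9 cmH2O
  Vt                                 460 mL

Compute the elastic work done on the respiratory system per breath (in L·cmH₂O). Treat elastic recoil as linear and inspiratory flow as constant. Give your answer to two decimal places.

Elastic work ≈ ½ × (Pplat − PEEP) × Vt = 0.5 × (30.9 − 9) × 0.460 L = 0.5 × 21.9 × 0.460 = 5.037 L·cmH2O.

5.04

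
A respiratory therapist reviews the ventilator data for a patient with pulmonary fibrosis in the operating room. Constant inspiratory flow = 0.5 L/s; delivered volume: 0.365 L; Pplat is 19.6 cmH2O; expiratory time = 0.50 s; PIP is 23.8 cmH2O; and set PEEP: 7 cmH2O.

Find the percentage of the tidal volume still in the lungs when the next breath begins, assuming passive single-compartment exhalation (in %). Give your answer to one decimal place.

12.8

R = (PIP − Pplat)/V̇ = (23.8 − 19.6) / 0.5 = 4.2/0.5 = 8.4 cmH2O·s/L.
C = Vt/(Pplat − PEEP) = 365.0 / (19.6 − 7) = 365.0/12.6 = 28.968 mL/cmH2O.
τ = R × C = 8.4 × 0.02897 L/cmH2O = 0.2433 s.
Fraction remaining at end-expiration = e^(−Te/τ) = e^(−0.50/0.2433) = 0.1281 → 12.81%.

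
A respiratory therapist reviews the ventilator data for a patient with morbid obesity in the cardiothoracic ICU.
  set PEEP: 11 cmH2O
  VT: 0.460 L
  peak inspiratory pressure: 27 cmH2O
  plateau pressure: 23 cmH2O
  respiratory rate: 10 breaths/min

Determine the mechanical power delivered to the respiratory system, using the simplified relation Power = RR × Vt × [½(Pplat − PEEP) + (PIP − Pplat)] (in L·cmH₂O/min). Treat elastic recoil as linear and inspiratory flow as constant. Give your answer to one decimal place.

Per-breath work = Vt × [½(Pplat−PEEP) + (PIP−Pplat)] = 0.460 × [0.5×12.0 + 4.0] = 0.460 × 10.0 = 4.6 L·cmH2O.
Power = 10 × 4.6 = 46.0 L·cmH2O/min.

46.0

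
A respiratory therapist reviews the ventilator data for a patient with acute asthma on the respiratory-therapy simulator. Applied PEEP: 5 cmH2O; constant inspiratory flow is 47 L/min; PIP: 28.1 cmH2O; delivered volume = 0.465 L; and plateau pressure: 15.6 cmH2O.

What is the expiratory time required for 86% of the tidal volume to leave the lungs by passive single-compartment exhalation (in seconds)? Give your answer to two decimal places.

Flow: 47 L/min ÷ 60 = 0.7833 L/s.
R = (PIP − Pplat)/V̇ = (28.1 − 15.6) / 0.7833 = 12.5/0.7833 = 15.958 cmH2O·s/L.
C = Vt/(Pplat − PEEP) = 465.0 / (15.6 − 5) = 465.0/10.6 = 43.868 mL/cmH2O.
τ = R × C = 15.958 × 0.04387 L/cmH2O = 0.7001 s.
t = −τ·ln(1 − 0.86) = −0.7001·ln(0.14) = 1.376 s.

1.38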